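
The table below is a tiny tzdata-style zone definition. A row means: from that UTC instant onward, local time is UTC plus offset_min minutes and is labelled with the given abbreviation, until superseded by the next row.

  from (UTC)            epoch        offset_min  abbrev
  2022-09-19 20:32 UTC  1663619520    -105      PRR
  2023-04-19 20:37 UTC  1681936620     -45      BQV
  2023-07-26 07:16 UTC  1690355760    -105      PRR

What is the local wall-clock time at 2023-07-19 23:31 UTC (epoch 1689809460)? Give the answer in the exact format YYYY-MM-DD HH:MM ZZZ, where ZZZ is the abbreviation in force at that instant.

2023-07-19 22:46 BQV

Query: 2023-07-19 23:31 UTC
Rule 2/3 (BQV, -00:45): 2023-04-19 20:37 UTC ≤ query < 2023-07-26 07:16 UTC
23·60 + 31 - 45 = 1366 min
1366 = 0·1440 + 1366; 1366 = 22·60 + 46 → 22:46, same day
→ 2023-07-19 22:46 BQV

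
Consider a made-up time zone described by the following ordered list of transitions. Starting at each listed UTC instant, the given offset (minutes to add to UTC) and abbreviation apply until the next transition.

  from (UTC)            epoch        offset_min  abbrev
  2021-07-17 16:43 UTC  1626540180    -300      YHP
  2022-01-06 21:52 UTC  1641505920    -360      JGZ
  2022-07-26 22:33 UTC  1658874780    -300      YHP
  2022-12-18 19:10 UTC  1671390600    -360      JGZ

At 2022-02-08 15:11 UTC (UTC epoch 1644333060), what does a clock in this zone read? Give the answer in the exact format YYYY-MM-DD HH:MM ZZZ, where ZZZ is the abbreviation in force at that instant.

Query: 2022-02-08 15:11 UTC
Rule 2/4 (JGZ, -06:00): 2022-01-06 21:52 UTC ≤ query < 2022-07-26 22:33 UTC
15·60 + 11 - 360 = 551 min
551 = 0·1440 + 551; 551 = 9·60 + 11 → 09:11, same day
→ 2022-02-08 09:11 JGZ

2022-02-08 09:11 JGZ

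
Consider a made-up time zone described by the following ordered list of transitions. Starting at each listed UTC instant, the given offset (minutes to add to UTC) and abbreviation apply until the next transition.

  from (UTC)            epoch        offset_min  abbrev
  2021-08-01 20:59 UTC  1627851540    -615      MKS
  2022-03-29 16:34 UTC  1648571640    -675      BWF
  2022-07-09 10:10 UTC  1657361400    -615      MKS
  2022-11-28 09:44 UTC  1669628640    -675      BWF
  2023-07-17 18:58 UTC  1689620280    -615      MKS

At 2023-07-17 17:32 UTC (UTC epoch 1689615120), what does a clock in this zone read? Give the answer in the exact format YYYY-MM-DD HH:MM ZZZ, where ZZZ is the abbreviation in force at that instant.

Query: 2023-07-17 17:32 UTC
Rule 4/5 (BWF, -11:15): 2022-11-28 09:44 UTC ≤ query < 2023-07-17 18:58 UTC
17·60 + 32 - 675 = 377 min
377 = 0·1440 + 377; 377 = 6·60 + 17 → 06:17, same day
→ 2023-07-17 06:17 BWF

2023-07-17 06:17 BWF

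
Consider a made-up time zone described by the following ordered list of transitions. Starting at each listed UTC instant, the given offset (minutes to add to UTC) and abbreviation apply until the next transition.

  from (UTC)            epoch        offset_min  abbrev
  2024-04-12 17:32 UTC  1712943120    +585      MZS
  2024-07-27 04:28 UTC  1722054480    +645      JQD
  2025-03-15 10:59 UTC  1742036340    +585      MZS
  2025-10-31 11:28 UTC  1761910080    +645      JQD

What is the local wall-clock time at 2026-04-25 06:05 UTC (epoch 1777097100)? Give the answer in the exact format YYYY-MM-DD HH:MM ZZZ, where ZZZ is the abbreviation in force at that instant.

Query: 2026-04-25 06:05 UTC
Rule 4/4 (JQD, +10:45): 2025-10-31 11:28 UTC ≤ query < +∞
6·60 + 5 + 645 = 1010 min
1010 = 0·1440 + 1010; 1010 = 16·60 + 50 → 16:50, same day
→ 2026-04-25 16:50 JQD

2026-04-25 16:50 JQD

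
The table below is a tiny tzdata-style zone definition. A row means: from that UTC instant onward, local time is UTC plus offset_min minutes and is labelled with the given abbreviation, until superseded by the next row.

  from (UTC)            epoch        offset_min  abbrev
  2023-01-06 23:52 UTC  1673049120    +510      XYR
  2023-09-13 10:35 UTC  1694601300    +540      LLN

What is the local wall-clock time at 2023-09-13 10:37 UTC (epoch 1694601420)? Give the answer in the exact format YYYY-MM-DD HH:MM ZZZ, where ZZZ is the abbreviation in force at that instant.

2023-09-13 19:37 LLN

Query: 2023-09-13 10:37 UTC
Rule 2/2 (LLN, +09:00): 2023-09-13 10:35 UTC ≤ query < +∞
10·60 + 37 + 540 = 1177 min
1177 = 0·1440 + 1177; 1177 = 19·60 + 37 → 19:37, same day
→ 2023-09-13 19:37 LLN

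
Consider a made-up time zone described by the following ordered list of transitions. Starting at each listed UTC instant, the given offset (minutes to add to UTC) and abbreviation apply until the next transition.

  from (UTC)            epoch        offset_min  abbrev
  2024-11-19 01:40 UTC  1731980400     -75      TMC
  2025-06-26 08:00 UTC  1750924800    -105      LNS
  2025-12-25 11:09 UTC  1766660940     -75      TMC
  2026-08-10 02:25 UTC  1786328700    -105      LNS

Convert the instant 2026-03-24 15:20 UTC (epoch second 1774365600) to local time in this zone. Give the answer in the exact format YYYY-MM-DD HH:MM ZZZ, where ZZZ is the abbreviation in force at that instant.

Query: 2026-03-24 15:20 UTC
Rule 3/4 (TMC, -01:15): 2025-12-25 11:09 UTC ≤ query < 2026-08-10 02:25 UTC
15·60 + 20 - 75 = 845 min
845 = 0·1440 + 845; 845 = 14·60 + 5 → 14:05, same day
→ 2026-03-24 14:05 TMC

2026-03-24 14:05 TMC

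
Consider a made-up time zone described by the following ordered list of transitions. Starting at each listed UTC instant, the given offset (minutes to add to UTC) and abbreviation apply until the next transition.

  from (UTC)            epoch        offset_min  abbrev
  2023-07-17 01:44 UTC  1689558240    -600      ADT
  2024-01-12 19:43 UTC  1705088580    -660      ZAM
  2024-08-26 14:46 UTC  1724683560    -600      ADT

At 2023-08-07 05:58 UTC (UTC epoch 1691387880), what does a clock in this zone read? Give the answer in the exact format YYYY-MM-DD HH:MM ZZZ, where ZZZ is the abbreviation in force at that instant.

Query: 2023-08-07 05:58 UTC
Rule 1/3 (ADT, -10:00): 2023-07-17 01:44 UTC ≤ query < 2024-01-12 19:43 UTC
5·60 + 58 - 600 = -242 min
-242 = -1·1440 + 1198; 1198 = 19·60 + 58 → 19:58, 2023-08-07 - 1 day = 2023-08-06
→ 2023-08-06 19:58 ADT

2023-08-06 19:58 ADT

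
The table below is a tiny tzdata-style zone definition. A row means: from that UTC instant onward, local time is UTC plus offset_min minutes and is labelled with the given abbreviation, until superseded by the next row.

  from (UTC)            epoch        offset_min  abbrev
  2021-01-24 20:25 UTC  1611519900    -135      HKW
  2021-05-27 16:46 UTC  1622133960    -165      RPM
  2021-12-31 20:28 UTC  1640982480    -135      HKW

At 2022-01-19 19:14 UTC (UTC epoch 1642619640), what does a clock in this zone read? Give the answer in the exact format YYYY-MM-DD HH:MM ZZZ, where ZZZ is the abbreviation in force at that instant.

2022-01-19 16:59 HKW

Query: 2022-01-19 19:14 UTC
Rule 3/3 (HKW, -02:15): 2021-12-31 20:28 UTC ≤ query < +∞
19·60 + 14 - 135 = 1019 min
1019 = 0·1440 + 1019; 1019 = 16·60 + 59 → 16:59, same day
→ 2022-01-19 16:59 HKW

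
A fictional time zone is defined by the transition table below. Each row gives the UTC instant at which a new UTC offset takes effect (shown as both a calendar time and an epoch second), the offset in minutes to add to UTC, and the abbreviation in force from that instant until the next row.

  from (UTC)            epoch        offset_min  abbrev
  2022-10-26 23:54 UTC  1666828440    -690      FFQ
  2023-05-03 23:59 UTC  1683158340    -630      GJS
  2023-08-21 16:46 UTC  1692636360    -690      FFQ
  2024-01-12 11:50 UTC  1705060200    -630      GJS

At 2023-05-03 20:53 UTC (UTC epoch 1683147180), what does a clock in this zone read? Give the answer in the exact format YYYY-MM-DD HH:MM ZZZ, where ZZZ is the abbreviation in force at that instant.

2023-05-03 09:23 FFQ

Query: 2023-05-03 20:53 UTC
Rule 1/4 (FFQ, -11:30): 2022-10-26 23:54 UTC ≤ query < 2023-05-03 23:59 UTC
20·60 + 53 - 690 = 563 min
563 = 0·1440 + 563; 563 = 9·60 + 23 → 09:23, same day
→ 2023-05-03 09:23 FFQ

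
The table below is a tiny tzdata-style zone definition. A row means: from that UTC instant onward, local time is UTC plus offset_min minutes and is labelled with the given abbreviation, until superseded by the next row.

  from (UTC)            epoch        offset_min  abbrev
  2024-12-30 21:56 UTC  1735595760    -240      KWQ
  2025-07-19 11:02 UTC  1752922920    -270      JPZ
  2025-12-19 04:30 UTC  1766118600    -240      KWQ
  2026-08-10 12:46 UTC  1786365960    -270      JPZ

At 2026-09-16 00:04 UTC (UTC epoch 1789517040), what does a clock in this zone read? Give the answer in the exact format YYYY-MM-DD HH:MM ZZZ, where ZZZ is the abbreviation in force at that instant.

Query: 2026-09-16 00:04 UTC
Rule 4/4 (JPZ, -04:30): 2026-08-10 12:46 UTC ≤ query < +∞
0·60 + 4 - 270 = -266 min
-266 = -1·1440 + 1174; 1174 = 19·60 + 34 → 19:34, 2026-09-16 - 1 day = 2026-09-15
→ 2026-09-15 19:34 JPZ

2026-09-15 19:34 JPZ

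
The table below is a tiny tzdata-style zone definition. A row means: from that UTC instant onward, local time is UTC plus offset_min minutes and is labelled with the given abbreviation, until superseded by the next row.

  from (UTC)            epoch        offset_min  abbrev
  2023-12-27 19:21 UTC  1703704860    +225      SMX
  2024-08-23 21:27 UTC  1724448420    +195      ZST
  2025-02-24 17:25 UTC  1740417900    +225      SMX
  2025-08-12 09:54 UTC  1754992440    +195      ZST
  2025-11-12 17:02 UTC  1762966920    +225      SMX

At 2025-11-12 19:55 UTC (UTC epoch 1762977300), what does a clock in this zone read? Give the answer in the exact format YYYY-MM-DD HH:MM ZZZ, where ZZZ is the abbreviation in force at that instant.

2025-11-12 23:40 SMX

Query: 2025-11-12 19:55 UTC
Rule 5/5 (SMX, +03:45): 2025-11-12 17:02 UTC ≤ query < +∞
19·60 + 55 + 225 = 1420 min
1420 = 0·1440 + 1420; 1420 = 23·60 + 40 → 23:40, same day
→ 2025-11-12 23:40 SMX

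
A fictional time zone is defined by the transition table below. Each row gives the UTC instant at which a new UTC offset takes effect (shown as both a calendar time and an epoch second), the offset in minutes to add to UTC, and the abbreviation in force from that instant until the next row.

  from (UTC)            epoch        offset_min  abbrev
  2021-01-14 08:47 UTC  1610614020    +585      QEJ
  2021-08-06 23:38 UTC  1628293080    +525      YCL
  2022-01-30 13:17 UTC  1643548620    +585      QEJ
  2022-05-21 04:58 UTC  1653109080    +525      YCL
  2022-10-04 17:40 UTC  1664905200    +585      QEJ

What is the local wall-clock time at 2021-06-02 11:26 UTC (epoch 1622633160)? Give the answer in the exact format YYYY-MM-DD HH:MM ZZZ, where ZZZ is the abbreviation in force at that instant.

2021-06-02 21:11 QEJ

Query: 2021-06-02 11:26 UTC
Rule 1/5 (QEJ, +09:45): 2021-01-14 08:47 UTC ≤ query < 2021-08-06 23:38 UTC
11·60 + 26 + 585 = 1271 min
1271 = 0·1440 + 1271; 1271 = 21·60 + 11 → 21:11, same day
→ 2021-06-02 21:11 QEJ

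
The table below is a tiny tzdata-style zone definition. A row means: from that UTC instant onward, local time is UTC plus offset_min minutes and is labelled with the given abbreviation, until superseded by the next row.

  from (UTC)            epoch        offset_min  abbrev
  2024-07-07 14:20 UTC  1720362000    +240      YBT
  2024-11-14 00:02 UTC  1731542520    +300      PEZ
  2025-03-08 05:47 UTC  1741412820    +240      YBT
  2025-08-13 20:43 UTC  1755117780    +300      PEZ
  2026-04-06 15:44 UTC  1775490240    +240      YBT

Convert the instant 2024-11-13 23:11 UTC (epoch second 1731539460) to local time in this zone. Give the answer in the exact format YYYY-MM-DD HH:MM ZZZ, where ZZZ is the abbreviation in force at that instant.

Query: 2024-11-13 23:11 UTC
Rule 1/5 (YBT, +04:00): 2024-07-07 14:20 UTC ≤ query < 2024-11-14 00:02 UTC
23·60 + 11 + 240 = 1631 min
1631 = 1·1440 + 191; 191 = 3·60 + 11 → 03:11, 2024-11-13 + 1 day = 2024-11-14
→ 2024-11-14 03:11 YBT

2024-11-14 03:11 YBT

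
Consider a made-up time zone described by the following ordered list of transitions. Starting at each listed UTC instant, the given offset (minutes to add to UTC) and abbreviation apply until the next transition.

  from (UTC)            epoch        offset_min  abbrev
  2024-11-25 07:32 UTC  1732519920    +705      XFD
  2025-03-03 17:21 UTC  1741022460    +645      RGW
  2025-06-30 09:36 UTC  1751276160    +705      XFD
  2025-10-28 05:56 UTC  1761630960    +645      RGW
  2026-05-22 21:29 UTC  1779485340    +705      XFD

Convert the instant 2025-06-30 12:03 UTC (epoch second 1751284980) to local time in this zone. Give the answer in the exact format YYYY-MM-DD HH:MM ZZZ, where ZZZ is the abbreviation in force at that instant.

2025-06-30 23:48 XFD

Query: 2025-06-30 12:03 UTC
Rule 3/5 (XFD, +11:45): 2025-06-30 09:36 UTC ≤ query < 2025-10-28 05:56 UTC
12·60 + 3 + 705 = 1428 min
1428 = 0·1440 + 1428; 1428 = 23·60 + 48 → 23:48, same day
→ 2025-06-30 23:48 XFD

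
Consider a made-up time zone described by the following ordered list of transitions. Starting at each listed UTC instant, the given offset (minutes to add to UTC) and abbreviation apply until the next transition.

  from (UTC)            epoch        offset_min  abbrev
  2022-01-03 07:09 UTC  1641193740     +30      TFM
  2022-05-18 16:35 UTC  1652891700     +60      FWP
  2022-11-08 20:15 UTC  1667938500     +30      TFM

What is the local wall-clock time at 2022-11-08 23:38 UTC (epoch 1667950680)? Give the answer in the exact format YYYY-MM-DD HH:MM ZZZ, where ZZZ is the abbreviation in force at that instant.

2022-11-09 00:08 TFM

Query: 2022-11-08 23:38 UTC
Rule 3/3 (TFM, +00:30): 2022-11-08 20:15 UTC ≤ query < +∞
23·60 + 38 + 30 = 1448 min
1448 = 1·1440 + 8; 8 = 0·60 + 8 → 00:08, 2022-11-08 + 1 day = 2022-11-09
→ 2022-11-09 00:08 TFM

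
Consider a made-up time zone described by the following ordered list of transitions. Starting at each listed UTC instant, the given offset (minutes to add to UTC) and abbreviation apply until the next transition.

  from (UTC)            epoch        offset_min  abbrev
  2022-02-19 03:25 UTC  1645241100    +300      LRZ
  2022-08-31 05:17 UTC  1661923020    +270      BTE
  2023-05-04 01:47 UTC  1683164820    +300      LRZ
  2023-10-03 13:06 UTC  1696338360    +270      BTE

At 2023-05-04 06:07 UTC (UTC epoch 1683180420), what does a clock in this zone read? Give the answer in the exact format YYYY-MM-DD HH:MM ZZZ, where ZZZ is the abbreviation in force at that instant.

2023-05-04 11:07 LRZ

Query: 2023-05-04 06:07 UTC
Rule 3/4 (LRZ, +05:00): 2023-05-04 01:47 UTC ≤ query < 2023-10-03 13:06 UTC
6·60 + 7 + 300 = 667 min
667 = 0·1440 + 667; 667 = 11·60 + 7 → 11:07, same day
→ 2023-05-04 11:07 LRZ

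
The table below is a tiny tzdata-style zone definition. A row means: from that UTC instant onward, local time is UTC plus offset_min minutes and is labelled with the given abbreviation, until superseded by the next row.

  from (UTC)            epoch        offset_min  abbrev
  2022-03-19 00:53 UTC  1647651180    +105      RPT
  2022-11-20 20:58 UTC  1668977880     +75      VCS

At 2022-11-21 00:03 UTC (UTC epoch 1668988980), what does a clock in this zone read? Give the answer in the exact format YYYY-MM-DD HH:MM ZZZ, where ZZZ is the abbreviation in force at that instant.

Query: 2022-11-21 00:03 UTC
Rule 2/2 (VCS, +01:15): 2022-11-20 20:58 UTC ≤ query < +∞
0·60 + 3 + 75 = 78 min
78 = 0·1440 + 78; 78 = 1·60 + 18 → 01:18, same day
→ 2022-11-21 01:18 VCS

2022-11-21 01:18 VCS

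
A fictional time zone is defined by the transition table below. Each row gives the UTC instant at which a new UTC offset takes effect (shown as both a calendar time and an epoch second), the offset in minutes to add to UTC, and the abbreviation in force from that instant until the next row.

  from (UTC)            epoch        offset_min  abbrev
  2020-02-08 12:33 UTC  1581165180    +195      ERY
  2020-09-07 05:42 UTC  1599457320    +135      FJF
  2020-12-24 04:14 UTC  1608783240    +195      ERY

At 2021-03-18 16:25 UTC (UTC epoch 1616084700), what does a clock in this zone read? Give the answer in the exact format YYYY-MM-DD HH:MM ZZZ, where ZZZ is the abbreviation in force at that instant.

Query: 2021-03-18 16:25 UTC
Rule 3/3 (ERY, +03:15): 2020-12-24 04:14 UTC ≤ query < +∞
16·60 + 25 + 195 = 1180 min
1180 = 0·1440 + 1180; 1180 = 19·60 + 40 → 19:40, same day
→ 2021-03-18 19:40 ERY

2021-03-18 19:40 ERY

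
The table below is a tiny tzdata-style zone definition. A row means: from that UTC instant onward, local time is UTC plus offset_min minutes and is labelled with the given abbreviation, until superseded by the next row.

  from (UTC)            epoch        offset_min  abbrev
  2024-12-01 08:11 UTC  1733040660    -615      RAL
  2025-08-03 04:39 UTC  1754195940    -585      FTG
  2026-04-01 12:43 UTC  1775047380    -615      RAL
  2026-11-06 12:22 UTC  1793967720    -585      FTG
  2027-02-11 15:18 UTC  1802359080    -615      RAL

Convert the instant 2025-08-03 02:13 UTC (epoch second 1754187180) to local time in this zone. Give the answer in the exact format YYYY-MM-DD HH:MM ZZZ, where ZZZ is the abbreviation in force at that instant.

Query: 2025-08-03 02:13 UTC
Rule 1/5 (RAL, -10:15): 2024-12-01 08:11 UTC ≤ query < 2025-08-03 04:39 UTC
2·60 + 13 - 615 = -482 min
-482 = -1·1440 + 958; 958 = 15·60 + 58 → 15:58, 2025-08-03 - 1 day = 2025-08-02
→ 2025-08-02 15:58 RAL

2025-08-02 15:58 RAL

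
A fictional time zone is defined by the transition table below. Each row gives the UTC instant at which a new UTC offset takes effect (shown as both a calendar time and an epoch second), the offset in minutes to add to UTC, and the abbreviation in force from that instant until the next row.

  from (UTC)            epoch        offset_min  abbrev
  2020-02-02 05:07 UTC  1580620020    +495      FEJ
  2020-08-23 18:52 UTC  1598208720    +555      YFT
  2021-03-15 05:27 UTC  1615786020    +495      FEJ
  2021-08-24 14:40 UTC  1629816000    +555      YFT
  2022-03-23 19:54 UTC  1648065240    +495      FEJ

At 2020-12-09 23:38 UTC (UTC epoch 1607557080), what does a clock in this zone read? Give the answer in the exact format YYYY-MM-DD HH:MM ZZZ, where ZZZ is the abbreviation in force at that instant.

Query: 2020-12-09 23:38 UTC
Rule 2/5 (YFT, +09:15): 2020-08-23 18:52 UTC ≤ query < 2021-03-15 05:27 UTC
23·60 + 38 + 555 = 1973 min
1973 = 1·1440 + 533; 533 = 8·60 + 53 → 08:53, 2020-12-09 + 1 day = 2020-12-10
→ 2020-12-10 08:53 YFT

2020-12-10 08:53 YFT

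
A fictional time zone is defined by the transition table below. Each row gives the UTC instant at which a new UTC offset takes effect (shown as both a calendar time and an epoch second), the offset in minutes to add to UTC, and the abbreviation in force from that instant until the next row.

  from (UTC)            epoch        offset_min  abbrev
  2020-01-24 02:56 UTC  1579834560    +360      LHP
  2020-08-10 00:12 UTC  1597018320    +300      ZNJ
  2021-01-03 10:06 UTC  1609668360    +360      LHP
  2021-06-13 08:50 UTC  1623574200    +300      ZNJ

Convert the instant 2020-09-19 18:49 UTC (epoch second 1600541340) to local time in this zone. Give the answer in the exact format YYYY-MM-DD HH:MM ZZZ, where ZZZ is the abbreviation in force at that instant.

2020-09-19 23:49 ZNJ

Query: 2020-09-19 18:49 UTC
Rule 2/4 (ZNJ, +05:00): 2020-08-10 00:12 UTC ≤ query < 2021-01-03 10:06 UTC
18·60 + 49 + 300 = 1429 min
1429 = 0·1440 + 1429; 1429 = 23·60 + 49 → 23:49, same day
→ 2020-09-19 23:49 ZNJ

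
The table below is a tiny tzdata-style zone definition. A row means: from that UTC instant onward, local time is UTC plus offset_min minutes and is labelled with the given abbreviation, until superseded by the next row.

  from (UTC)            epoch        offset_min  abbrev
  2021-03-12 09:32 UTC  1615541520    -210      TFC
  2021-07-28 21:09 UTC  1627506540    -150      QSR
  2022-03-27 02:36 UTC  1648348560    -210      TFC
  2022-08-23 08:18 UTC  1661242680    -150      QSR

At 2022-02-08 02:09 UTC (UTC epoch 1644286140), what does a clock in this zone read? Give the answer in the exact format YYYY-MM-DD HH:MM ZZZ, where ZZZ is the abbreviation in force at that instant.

2022-02-07 23:39 QSR

Query: 2022-02-08 02:09 UTC
Rule 2/4 (QSR, -02:30): 2021-07-28 21:09 UTC ≤ query < 2022-03-27 02:36 UTC
2·60 + 9 - 150 = -21 min
-21 = -1·1440 + 1419; 1419 = 23·60 + 39 → 23:39, 2022-02-08 - 1 day = 2022-02-07
→ 2022-02-07 23:39 QSR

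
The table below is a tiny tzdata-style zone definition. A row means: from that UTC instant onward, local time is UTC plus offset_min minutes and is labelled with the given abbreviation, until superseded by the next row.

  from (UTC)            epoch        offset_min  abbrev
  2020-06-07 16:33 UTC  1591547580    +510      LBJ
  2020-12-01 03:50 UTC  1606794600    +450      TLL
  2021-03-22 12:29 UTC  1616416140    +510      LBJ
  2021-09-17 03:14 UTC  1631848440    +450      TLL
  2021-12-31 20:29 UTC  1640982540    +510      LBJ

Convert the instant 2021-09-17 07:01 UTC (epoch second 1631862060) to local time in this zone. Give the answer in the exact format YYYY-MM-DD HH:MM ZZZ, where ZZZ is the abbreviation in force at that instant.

2021-09-17 14:31 TLL

Query: 2021-09-17 07:01 UTC
Rule 4/5 (TLL, +07:30): 2021-09-17 03:14 UTC ≤ query < 2021-12-31 20:29 UTC
7·60 + 1 + 450 = 871 min
871 = 0·1440 + 871; 871 = 14·60 + 31 → 14:31, same day
→ 2021-09-17 14:31 TLL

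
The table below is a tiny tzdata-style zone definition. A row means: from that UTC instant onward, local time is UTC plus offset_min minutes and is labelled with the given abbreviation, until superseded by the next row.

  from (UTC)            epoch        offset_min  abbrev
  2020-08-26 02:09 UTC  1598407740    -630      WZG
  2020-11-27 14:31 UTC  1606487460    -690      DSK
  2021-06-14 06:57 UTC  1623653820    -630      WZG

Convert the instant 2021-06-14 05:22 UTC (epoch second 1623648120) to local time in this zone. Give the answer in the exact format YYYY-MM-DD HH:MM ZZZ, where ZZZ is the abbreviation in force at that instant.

2021-06-13 17:52 DSK

Query: 2021-06-14 05:22 UTC
Rule 2/3 (DSK, -11:30): 2020-11-27 14:31 UTC ≤ query < 2021-06-14 06:57 UTC
5·60 + 22 - 690 = -368 min
-368 = -1·1440 + 1072; 1072 = 17·60 + 52 → 17:52, 2021-06-14 - 1 day = 2021-06-13
→ 2021-06-13 17:52 DSK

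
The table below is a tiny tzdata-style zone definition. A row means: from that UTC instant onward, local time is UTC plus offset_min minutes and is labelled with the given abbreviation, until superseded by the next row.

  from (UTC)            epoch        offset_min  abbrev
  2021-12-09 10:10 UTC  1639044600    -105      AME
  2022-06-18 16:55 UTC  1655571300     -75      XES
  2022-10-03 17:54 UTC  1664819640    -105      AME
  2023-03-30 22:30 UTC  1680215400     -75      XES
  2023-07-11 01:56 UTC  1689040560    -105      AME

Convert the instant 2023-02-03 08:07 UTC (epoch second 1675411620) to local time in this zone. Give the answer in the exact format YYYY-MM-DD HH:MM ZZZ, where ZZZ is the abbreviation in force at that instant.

2023-02-03 06:22 AME

Query: 2023-02-03 08:07 UTC
Rule 3/5 (AME, -01:45): 2022-10-03 17:54 UTC ≤ query < 2023-03-30 22:30 UTC
8·60 + 7 - 105 = 382 min
382 = 0·1440 + 382; 382 = 6·60 + 22 → 06:22, same day
→ 2023-02-03 06:22 AME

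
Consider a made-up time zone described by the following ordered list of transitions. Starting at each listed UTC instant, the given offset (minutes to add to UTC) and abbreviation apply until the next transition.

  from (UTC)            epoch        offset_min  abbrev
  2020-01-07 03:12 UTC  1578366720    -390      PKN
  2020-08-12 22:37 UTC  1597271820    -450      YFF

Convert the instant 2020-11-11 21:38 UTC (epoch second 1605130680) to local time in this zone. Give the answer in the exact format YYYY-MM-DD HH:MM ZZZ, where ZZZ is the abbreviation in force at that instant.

Query: 2020-11-11 21:38 UTC
Rule 2/2 (YFF, -07:30): 2020-08-12 22:37 UTC ≤ query < +∞
21·60 + 38 - 450 = 848 min
848 = 0·1440 + 848; 848 = 14·60 + 8 → 14:08, same day
→ 2020-11-11 14:08 YFF

2020-11-11 14:08 YFF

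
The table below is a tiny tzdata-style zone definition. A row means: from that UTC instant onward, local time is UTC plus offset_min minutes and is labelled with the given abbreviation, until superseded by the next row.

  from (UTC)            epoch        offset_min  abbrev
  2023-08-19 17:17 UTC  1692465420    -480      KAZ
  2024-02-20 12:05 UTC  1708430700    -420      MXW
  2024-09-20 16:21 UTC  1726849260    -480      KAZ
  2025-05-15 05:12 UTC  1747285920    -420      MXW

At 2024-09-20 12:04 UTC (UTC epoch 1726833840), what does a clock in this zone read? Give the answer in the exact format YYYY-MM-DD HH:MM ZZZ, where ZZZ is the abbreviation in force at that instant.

2024-09-20 05:04 MXW

Query: 2024-09-20 12:04 UTC
Rule 2/4 (MXW, -07:00): 2024-02-20 12:05 UTC ≤ query < 2024-09-20 16:21 UTC
12·60 + 4 - 420 = 304 min
304 = 0·1440 + 304; 304 = 5·60 + 4 → 05:04, same day
→ 2024-09-20 05:04 MXW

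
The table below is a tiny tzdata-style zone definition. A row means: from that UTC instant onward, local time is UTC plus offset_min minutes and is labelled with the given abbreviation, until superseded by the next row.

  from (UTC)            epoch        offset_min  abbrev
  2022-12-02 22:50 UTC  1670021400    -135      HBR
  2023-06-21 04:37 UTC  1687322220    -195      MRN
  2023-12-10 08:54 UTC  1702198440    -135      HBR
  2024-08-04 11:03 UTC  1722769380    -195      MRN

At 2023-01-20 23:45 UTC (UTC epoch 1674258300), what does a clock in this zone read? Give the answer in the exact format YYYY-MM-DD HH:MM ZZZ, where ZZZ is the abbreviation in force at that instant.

2023-01-20 21:30 HBR

Query: 2023-01-20 23:45 UTC
Rule 1/4 (HBR, -02:15): 2022-12-02 22:50 UTC ≤ query < 2023-06-21 04:37 UTC
23·60 + 45 - 135 = 1290 min
1290 = 0·1440 + 1290; 1290 = 21·60 + 30 → 21:30, same day
→ 2023-01-20 21:30 HBR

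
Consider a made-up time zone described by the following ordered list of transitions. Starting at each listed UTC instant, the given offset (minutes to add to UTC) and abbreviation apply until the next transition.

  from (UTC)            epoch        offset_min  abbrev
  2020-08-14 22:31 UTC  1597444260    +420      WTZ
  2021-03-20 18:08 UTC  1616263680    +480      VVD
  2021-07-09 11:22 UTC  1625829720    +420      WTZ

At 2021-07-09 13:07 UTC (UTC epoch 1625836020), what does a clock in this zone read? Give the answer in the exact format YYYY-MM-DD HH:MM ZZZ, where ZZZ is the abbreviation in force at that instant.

Query: 2021-07-09 13:07 UTC
Rule 3/3 (WTZ, +07:00): 2021-07-09 11:22 UTC ≤ query < +∞
13·60 + 7 + 420 = 1207 min
1207 = 0·1440 + 1207; 1207 = 20·60 + 7 → 20:07, same day
→ 2021-07-09 20:07 WTZ

2021-07-09 20:07 WTZ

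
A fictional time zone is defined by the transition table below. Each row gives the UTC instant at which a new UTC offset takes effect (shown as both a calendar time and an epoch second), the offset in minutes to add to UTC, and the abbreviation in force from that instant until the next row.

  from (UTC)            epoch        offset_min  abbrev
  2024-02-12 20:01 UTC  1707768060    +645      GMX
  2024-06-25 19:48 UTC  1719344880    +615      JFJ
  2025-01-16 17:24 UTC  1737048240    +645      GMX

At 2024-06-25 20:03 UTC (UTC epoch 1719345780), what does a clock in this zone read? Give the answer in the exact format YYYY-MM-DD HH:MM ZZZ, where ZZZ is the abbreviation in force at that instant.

2024-06-26 06:18 JFJ

Query: 2024-06-25 20:03 UTC
Rule 2/3 (JFJ, +10:15): 2024-06-25 19:48 UTC ≤ query < 2025-01-16 17:24 UTC
20·60 + 3 + 615 = 1818 min
1818 = 1·1440 + 378; 378 = 6·60 + 18 → 06:18, 2024-06-25 + 1 day = 2024-06-26
→ 2024-06-26 06:18 JFJ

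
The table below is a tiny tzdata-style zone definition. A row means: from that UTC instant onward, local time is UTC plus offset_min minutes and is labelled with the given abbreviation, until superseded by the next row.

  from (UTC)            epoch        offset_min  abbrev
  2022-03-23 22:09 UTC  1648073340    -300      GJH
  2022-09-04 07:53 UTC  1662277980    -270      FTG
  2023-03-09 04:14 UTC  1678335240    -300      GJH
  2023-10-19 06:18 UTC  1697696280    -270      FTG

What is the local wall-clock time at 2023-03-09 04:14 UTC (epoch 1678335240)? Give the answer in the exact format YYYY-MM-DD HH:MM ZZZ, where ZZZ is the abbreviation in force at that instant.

Query: 2023-03-09 04:14 UTC
Rule 3/4 (GJH, -05:00): 2023-03-09 04:14 UTC ≤ query < 2023-10-19 06:18 UTC
4·60 + 14 - 300 = -46 min
-46 = -1·1440 + 1394; 1394 = 23·60 + 14 → 23:14, 2023-03-09 - 1 day = 2023-03-08
→ 2023-03-08 23:14 GJH

2023-03-08 23:14 GJH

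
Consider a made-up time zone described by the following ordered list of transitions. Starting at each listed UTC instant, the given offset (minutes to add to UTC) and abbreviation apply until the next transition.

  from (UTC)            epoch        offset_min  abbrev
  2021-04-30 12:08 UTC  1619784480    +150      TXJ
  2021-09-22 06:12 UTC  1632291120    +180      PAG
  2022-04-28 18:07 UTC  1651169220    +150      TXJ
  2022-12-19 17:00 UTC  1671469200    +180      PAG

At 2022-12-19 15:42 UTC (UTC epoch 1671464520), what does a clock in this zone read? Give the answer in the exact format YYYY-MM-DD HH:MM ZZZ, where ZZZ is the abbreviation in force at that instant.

Query: 2022-12-19 15:42 UTC
Rule 3/4 (TXJ, +02:30): 2022-04-28 18:07 UTC ≤ query < 2022-12-19 17:00 UTC
15·60 + 42 + 150 = 1092 min
1092 = 0·1440 + 1092; 1092 = 18·60 + 12 → 18:12, same day
→ 2022-12-19 18:12 TXJ

2022-12-19 18:12 TXJ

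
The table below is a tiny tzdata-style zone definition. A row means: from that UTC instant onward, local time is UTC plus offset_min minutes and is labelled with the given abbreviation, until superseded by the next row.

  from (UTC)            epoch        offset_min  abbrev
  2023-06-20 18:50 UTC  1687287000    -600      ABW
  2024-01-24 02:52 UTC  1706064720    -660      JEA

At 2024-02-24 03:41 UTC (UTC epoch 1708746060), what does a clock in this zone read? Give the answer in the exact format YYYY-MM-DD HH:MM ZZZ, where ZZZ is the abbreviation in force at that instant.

Query: 2024-02-24 03:41 UTC
Rule 2/2 (JEA, -11:00): 2024-01-24 02:52 UTC ≤ query < +∞
3·60 + 41 - 660 = -439 min
-439 = -1·1440 + 1001; 1001 = 16·60 + 41 → 16:41, 2024-02-24 - 1 day = 2024-02-23
→ 2024-02-23 16:41 JEA

2024-02-23 16:41 JEA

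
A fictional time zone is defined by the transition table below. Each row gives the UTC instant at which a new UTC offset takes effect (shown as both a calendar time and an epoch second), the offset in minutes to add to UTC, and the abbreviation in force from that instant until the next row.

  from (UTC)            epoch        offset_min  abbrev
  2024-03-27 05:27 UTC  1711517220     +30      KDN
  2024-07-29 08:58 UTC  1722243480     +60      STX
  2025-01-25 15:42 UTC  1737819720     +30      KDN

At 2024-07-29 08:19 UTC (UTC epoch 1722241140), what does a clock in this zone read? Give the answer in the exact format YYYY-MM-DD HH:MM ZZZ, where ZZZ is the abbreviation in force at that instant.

2024-07-29 08:49 KDN

Query: 2024-07-29 08:19 UTC
Rule 1/3 (KDN, +00:30): 2024-03-27 05:27 UTC ≤ query < 2024-07-29 08:58 UTC
8·60 + 19 + 30 = 529 min
529 = 0·1440 + 529; 529 = 8·60 + 49 → 08:49, same day
→ 2024-07-29 08:49 KDN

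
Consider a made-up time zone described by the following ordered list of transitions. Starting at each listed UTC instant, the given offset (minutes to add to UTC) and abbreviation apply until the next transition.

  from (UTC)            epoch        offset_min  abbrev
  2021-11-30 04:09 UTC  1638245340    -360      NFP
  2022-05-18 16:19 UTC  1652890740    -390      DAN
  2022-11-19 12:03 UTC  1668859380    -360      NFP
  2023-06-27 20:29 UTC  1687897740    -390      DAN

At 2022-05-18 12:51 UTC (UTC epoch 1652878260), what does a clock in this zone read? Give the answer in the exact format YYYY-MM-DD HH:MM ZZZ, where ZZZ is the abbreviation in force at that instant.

Query: 2022-05-18 12:51 UTC
Rule 1/4 (NFP, -06:00): 2021-11-30 04:09 UTC ≤ query < 2022-05-18 16:19 UTC
12·60 + 51 - 360 = 411 min
411 = 0·1440 + 411; 411 = 6·60 + 51 → 06:51, same day
→ 2022-05-18 06:51 NFP

2022-05-18 06:51 NFP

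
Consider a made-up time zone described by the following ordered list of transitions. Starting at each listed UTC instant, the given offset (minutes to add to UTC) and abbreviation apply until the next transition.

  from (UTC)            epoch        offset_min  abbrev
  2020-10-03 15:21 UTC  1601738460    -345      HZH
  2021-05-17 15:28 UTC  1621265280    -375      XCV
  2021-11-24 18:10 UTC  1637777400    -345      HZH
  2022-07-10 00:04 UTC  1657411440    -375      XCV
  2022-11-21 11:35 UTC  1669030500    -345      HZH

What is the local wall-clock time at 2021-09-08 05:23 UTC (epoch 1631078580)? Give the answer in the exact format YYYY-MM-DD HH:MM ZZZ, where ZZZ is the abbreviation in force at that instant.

2021-09-07 23:08 XCV

Query: 2021-09-08 05:23 UTC
Rule 2/5 (XCV, -06:15): 2021-05-17 15:28 UTC ≤ query < 2021-11-24 18:10 UTC
5·60 + 23 - 375 = -52 min
-52 = -1·1440 + 1388; 1388 = 23·60 + 8 → 23:08, 2021-09-08 - 1 day = 2021-09-07
→ 2021-09-07 23:08 XCV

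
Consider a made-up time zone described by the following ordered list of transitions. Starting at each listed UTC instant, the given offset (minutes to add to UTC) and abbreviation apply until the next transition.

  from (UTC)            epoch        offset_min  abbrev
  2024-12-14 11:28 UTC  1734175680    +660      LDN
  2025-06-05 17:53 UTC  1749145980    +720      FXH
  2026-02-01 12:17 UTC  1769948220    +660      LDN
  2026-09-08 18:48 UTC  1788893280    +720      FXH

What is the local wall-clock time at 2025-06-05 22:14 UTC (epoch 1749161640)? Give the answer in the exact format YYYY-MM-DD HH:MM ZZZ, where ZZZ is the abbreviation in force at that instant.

2025-06-06 10:14 FXH

Query: 2025-06-05 22:14 UTC
Rule 2/4 (FXH, +12:00): 2025-06-05 17:53 UTC ≤ query < 2026-02-01 12:17 UTC
22·60 + 14 + 720 = 2054 min
2054 = 1·1440 + 614; 614 = 10·60 + 14 → 10:14, 2025-06-05 + 1 day = 2025-06-06
→ 2025-06-06 10:14 FXH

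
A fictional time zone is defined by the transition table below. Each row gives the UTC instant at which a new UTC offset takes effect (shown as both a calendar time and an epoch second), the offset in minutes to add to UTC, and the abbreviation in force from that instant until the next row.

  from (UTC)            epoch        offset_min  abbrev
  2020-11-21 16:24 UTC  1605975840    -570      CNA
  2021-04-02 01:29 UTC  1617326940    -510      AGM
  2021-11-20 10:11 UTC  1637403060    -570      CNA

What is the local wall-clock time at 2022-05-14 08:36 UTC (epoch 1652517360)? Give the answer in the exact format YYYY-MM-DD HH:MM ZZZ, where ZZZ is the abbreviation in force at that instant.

Query: 2022-05-14 08:36 UTC
Rule 3/3 (CNA, -09:30): 2021-11-20 10:11 UTC ≤ query < +∞
8·60 + 36 - 570 = -54 min
-54 = -1·1440 + 1386; 1386 = 23·60 + 6 → 23:06, 2022-05-14 - 1 day = 2022-05-13
→ 2022-05-13 23:06 CNA

2022-05-13 23:06 CNA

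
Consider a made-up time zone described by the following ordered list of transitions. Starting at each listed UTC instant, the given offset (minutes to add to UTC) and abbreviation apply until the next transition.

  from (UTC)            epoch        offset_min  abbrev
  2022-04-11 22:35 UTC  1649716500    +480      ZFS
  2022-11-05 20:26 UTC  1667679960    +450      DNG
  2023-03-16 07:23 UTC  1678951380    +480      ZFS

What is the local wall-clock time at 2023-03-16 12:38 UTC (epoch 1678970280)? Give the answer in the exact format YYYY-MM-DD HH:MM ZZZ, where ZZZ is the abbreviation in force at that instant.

2023-03-16 20:38 ZFS

Query: 2023-03-16 12:38 UTC
Rule 3/3 (ZFS, +08:00): 2023-03-16 07:23 UTC ≤ query < +∞
12·60 + 38 + 480 = 1238 min
1238 = 0·1440 + 1238; 1238 = 20·60 + 38 → 20:38, same day
→ 2023-03-16 20:38 ZFS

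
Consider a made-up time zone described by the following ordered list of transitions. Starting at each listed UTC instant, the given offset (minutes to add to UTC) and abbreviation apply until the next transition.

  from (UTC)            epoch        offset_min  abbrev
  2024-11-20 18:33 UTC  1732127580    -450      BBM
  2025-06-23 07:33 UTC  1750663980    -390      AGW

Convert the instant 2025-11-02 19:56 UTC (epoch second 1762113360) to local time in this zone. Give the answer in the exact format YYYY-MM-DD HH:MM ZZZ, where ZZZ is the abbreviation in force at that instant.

2025-11-02 13:26 AGW

Query: 2025-11-02 19:56 UTC
Rule 2/2 (AGW, -06:30): 2025-06-23 07:33 UTC ≤ query < +∞
19·60 + 56 - 390 = 806 min
806 = 0·1440 + 806; 806 = 13·60 + 26 → 13:26, same day
→ 2025-11-02 13:26 AGW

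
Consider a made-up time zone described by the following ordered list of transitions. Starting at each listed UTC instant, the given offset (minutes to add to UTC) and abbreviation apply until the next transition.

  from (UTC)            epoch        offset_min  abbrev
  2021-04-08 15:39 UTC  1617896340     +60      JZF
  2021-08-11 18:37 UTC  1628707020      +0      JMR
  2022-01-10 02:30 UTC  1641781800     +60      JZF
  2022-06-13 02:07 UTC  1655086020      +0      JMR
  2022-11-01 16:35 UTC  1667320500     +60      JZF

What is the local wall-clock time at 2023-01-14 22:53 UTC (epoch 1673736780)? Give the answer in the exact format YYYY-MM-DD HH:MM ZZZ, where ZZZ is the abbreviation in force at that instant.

Query: 2023-01-14 22:53 UTC
Rule 5/5 (JZF, +01:00): 2022-11-01 16:35 UTC ≤ query < +∞
22·60 + 53 + 60 = 1433 min
1433 = 0·1440 + 1433; 1433 = 23·60 + 53 → 23:53, same day
→ 2023-01-14 23:53 JZF

2023-01-14 23:53 JZF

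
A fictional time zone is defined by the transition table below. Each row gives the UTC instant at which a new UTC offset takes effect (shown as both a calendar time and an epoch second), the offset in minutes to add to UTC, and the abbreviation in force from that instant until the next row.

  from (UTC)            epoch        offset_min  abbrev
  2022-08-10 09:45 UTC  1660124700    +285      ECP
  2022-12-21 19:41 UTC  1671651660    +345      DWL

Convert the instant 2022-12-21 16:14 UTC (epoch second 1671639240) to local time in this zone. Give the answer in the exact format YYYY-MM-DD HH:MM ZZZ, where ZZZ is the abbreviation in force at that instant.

Query: 2022-12-21 16:14 UTC
Rule 1/2 (ECP, +04:45): 2022-08-10 09:45 UTC ≤ query < 2022-12-21 19:41 UTC
16·60 + 14 + 285 = 1259 min
1259 = 0·1440 + 1259; 1259 = 20·60 + 59 → 20:59, same day
→ 2022-12-21 20:59 ECP

2022-12-21 20:59 ECP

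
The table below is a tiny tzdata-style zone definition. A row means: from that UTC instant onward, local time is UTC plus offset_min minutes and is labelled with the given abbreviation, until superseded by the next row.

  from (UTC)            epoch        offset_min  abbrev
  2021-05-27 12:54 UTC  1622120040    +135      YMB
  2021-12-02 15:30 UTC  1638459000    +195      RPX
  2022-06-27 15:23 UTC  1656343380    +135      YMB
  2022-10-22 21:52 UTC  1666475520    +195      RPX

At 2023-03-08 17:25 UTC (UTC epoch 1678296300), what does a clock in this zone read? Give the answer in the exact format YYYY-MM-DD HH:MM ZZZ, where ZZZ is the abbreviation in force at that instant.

2023-03-08 20:40 RPX

Query: 2023-03-08 17:25 UTC
Rule 4/4 (RPX, +03:15): 2022-10-22 21:52 UTC ≤ query < +∞
17·60 + 25 + 195 = 1240 min
1240 = 0·1440 + 1240; 1240 = 20·60 + 40 → 20:40, same day
→ 2023-03-08 20:40 RPX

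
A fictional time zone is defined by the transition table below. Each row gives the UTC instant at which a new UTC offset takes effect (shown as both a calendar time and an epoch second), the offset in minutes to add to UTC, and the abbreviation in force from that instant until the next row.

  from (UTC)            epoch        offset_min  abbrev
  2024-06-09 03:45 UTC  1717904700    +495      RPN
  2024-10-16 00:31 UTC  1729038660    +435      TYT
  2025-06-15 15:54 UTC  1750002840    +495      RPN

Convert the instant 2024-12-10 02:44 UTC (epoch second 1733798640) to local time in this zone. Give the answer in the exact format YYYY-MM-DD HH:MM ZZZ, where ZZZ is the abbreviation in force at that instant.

2024-12-10 09:59 TYT

Query: 2024-12-10 02:44 UTC
Rule 2/3 (TYT, +07:15): 2024-10-16 00:31 UTC ≤ query < 2025-06-15 15:54 UTC
2·60 + 44 + 435 = 599 min
599 = 0·1440 + 599; 599 = 9·60 + 59 → 09:59, same day
→ 2024-12-10 09:59 TYT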